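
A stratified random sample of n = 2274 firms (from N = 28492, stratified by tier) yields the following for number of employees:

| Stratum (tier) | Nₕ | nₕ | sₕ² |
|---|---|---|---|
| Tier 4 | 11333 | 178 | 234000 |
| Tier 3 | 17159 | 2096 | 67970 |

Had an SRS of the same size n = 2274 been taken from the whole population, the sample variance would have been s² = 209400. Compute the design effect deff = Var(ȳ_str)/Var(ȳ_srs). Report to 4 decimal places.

Var(ȳ_str) = Σ Wₕ²(1−fₕ)sₕ²/nₕ with Wₕ = Nₕ/28492:
  Tier 4: (11333/28492)²·(1−178/11333)·234000/178 = 204.72197
  Tier 3: (17159/28492)²·(1−2096/17159)·67970/2096 = 10.324846
  → Var(ȳ_str) = 215.04682.
Var(ȳ_srs) = (1 − 2274/28492)·209400/2274 = 84.735001.
deff = 215.04682 / 84.735001 = 2.5379.

2.5379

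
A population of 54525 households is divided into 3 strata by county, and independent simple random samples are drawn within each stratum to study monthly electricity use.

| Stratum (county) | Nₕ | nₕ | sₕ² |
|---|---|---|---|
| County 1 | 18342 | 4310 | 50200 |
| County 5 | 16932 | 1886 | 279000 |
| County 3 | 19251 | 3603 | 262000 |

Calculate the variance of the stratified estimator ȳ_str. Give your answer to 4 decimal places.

Var(ȳ_str) = Σₕ Wₕ²(1 − fₕ)sₕ²/nₕ with Wₕ = Nₕ/N, N = 54525.
County 1: Wₕ = 0.33639615; term = 0.33639615²·(1 − 0.23497983)·50200/4310 = 1.0083269.
County 5: Wₕ = 0.31053645; term = 0.31053645²·(1 − 0.11138672)·279000/1886 = 12.676533.
County 3: Wₕ = 0.35306740; term = 0.35306740²·(1 − 0.18715911)·262000/3603 = 7.368139.
Sum = 21.052999.

21.0530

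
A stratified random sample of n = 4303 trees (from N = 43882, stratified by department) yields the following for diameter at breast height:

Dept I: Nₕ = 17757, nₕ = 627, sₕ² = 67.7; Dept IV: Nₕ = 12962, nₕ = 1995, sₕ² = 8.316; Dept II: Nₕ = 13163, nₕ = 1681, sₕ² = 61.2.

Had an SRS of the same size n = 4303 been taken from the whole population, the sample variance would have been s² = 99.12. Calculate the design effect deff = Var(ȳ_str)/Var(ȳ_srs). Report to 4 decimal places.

Var(ȳ_str) = Σ Wₕ²(1−fₕ)sₕ²/nₕ with Wₕ = Nₕ/43882:
  Dept I: (17757/43882)²·(1−627/17757)·67.7/627 = 0.017055924
  Dept IV: (12962/43882)²·(1−1995/12962)·8.316/1995 = 3.0772205 × 10^-4
  Dept II: (13163/43882)²·(1−1681/13163)·61.2/1681 = 0.0028574807
  → Var(ȳ_str) = 0.020221127.
Var(ȳ_srs) = (1 − 4303/43882)·99.12/4303 = 0.020776307.
deff = 0.020221127 / 0.020776307 = 0.9733.

0.9733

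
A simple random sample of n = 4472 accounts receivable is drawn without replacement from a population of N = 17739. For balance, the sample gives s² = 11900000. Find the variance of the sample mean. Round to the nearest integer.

Under SRS without replacement, Var(ȳ) = (1 − f)·s²/n with f = n/N = 4472/17739 = 0.25209989.
Var(ȳ) = (1 − 0.25209989)·11900000/4472 = 0.74790011·2661.0018 = 1990.1635.

1990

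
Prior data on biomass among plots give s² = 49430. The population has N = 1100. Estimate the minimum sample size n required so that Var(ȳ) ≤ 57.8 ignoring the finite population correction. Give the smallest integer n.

856

Without fpc, n₀ = s²/D = 49430/57.8 = 855.1903.
Rounding up, n = 856.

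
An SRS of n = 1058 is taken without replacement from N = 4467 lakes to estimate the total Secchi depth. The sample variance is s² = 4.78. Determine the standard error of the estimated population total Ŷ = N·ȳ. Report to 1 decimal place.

262.3

Var(Ŷ) = N²·Var(ȳ) = N²·(1 − n/N)·s²/n.
f = 1058/4467 = 0.23684800; Var(ȳ) = 0.76315200·4.78/1058 = 0.003447889.
Var(Ŷ) = 4467² · 0.003447889 = 68799.484.
SE(Ŷ) = √(68799.484) = 262.3.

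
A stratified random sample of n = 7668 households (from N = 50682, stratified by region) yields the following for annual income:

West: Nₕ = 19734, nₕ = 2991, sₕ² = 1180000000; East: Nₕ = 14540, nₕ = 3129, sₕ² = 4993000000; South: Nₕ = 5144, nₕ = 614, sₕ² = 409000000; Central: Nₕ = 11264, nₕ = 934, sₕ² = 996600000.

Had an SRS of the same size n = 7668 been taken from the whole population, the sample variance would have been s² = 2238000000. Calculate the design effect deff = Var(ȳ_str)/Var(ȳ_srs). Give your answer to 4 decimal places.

0.8405

Var(ȳ_str) = Σ Wₕ²(1−fₕ)sₕ²/nₕ with Wₕ = Nₕ/50682:
  West: (19734/50682)²·(1−2991/19734)·1180000000/2991 = 50746.548
  East: (14540/50682)²·(1−3129/14540)·4993000000/3129 = 103071.03
  South: (5144/50682)²·(1−614/5144)·409000000/614 = 6042.9167
  Central: (11264/50682)²·(1−934/11264)·996600000/934 = 48334.75
  → Var(ȳ_str) = 208195.24.
Var(ȳ_srs) = (1 − 7668/50682)·2238000000/7668 = 247704.6.
deff = 208195.24 / 247704.6 = 0.8405.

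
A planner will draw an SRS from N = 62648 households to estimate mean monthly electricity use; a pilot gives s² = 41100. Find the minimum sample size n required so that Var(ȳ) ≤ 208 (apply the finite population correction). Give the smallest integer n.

197

Without fpc, n₀ = s²/D = 41100/208 = 197.5962.
With fpc, (1 − n/N)·s²/n ≤ D requires n ≥ n₀/(1 + n₀/N) = 197.5962/(1 + 197.5962/62648) = 196.9749.
Rounding up, n = 197.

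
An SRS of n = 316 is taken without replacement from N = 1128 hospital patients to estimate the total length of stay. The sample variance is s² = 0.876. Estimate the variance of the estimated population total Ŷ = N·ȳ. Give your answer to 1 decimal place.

Var(Ŷ) = N²·Var(ȳ) = N²·(1 − n/N)·s²/n.
f = 316/1128 = 0.28014184; Var(ȳ) = 0.71985816·0.876/316 = 0.0019955562.
Var(Ŷ) = 1128² · 0.0019955562 = 2539.1138.

2539.1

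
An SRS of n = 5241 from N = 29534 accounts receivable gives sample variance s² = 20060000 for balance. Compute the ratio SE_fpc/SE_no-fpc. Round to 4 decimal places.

0.9069

f = n/N = 5241/29534 = 0.17745649.
SE_no-fpc = √(s²/n) = 61.866904; SE_fpc = √((1−f)s²/n) = 56.109684.
Ratio = √(1−f) = 0.90694184.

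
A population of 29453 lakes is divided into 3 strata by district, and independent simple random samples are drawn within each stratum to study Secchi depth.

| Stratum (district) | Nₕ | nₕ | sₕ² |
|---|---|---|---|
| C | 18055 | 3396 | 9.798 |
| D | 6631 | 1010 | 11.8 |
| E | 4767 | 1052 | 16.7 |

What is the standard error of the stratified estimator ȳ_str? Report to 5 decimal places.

0.04131

Var(ȳ_str) = Σₕ Wₕ²(1 − fₕ)sₕ²/nₕ with Wₕ = Nₕ/N, N = 29453.
C: Wₕ = 0.61301056; term = 0.61301056²·(1 − 0.18809194)·9.798/3396 = 8.8026314 × 10^-4.
D: Wₕ = 0.22513836; term = 0.22513836²·(1 − 0.15231488)·11.8/1010 = 5.0198897 × 10^-4.
E: Wₕ = 0.16185108; term = 0.16185108²·(1 − 0.22068387)·16.7/1052 = 3.2407507 × 10^-4.
Sum = 0.0017063272.
SE = √(0.0017063272) = 0.04131.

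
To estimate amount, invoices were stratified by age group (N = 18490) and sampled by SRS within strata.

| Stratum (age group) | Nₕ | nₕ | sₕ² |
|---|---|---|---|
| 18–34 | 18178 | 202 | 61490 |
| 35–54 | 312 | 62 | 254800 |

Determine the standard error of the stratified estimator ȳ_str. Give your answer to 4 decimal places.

17.0847

Var(ȳ_str) = Σₕ Wₕ²(1 − fₕ)sₕ²/nₕ with Wₕ = Nₕ/N, N = 18490.
18–34: Wₕ = 0.98312601; term = 0.98312601²·(1 − 0.01111233)·61490/202 = 290.95007.
35–54: Wₕ = 0.01687399; term = 0.01687399²·(1 − 0.19871795)·254800/62 = 0.93762357.
Sum = 291.88769.
SE = √(291.88769) = 17.0847.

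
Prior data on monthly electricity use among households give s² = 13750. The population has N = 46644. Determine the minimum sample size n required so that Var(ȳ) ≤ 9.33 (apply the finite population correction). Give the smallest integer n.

1429

Without fpc, n₀ = s²/D = 13750/9.33 = 1473.7406.
With fpc, (1 − n/N)·s²/n ≤ D requires n ≥ n₀/(1 + n₀/N) = 1473.7406/(1 + 1473.7406/46644) = 1428.6032.
Rounding up, n = 1429.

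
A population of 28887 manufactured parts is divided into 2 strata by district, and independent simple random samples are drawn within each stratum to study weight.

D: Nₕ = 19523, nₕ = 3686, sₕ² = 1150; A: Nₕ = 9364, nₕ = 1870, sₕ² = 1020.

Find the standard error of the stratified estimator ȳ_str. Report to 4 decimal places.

Var(ȳ_str) = Σₕ Wₕ²(1 − fₕ)sₕ²/nₕ with Wₕ = Nₕ/N, N = 28887.
D: Wₕ = 0.67584034; term = 0.67584034²·(1 − 0.18880295)·1150/3686 = 0.1155998.
A: Wₕ = 0.32415966; term = 0.32415966²·(1 − 0.19970098)·1020/1870 = 0.045870004.
Sum = 0.1614698.
SE = √(0.1614698) = 0.4018.

0.4018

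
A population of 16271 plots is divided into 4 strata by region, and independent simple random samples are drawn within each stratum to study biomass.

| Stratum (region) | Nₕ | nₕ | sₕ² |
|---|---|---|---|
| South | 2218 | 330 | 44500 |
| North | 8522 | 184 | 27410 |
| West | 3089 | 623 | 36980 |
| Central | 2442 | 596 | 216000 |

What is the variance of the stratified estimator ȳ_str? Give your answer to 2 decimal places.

Var(ȳ_str) = Σₕ Wₕ²(1 − fₕ)sₕ²/nₕ with Wₕ = Nₕ/N, N = 16271.
South: Wₕ = 0.13631615; term = 0.13631615²·(1 − 0.14878269)·44500/330 = 2.1329521.
North: Wₕ = 0.52375392; term = 0.52375392²·(1 − 0.02159118)·27410/184 = 39.98215.
West: Wₕ = 0.18984697; term = 0.18984697²·(1 − 0.20168339)·36980/623 = 1.7078957.
Central: Wₕ = 0.15008297; term = 0.15008297²·(1 − 0.24406224)·216000/596 = 6.1710115.
Sum = 49.994009.

49.99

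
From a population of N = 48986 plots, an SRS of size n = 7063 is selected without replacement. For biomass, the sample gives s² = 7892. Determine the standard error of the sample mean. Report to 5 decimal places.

Under SRS without replacement, Var(ȳ) = (1 − f)·s²/n with f = n/N = 7063/48986 = 0.14418405.
Var(ȳ) = (1 − 0.14418405)·7892/7063 = 0.85581595·1.1173722 = 0.95626497.
SE(ȳ) = √(0.95626497) = 0.97789.

0.97789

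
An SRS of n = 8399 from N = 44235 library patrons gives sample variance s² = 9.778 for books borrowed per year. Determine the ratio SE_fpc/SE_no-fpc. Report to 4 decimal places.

f = n/N = 8399/44235 = 0.18987227.
SE_no-fpc = √(s²/n) = 0.034120173; SE_fpc = √((1−f)s²/n) = 0.030710577.
Ratio = √(1−f) = 0.90007096.

0.9001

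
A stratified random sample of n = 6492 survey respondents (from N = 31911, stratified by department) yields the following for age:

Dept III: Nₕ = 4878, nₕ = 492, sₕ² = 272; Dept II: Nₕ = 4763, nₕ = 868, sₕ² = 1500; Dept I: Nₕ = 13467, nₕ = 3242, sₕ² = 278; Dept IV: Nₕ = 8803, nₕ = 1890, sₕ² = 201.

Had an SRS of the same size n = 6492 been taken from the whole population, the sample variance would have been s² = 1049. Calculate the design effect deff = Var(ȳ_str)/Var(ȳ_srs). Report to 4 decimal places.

0.4743

Var(ȳ_str) = Σ Wₕ²(1−fₕ)sₕ²/nₕ with Wₕ = Nₕ/31911:
  Dept III: (4878/31911)²·(1−492/4878)·272/492 = 0.011615379
  Dept II: (4763/31911)²·(1−868/4763)·1500/868 = 0.031483191
  Dept I: (13467/31911)²·(1−3242/13467)·278/3242 = 0.011595384
  Dept IV: (8803/31911)²·(1−1890/8803)·201/1890 = 0.0063555141
  → Var(ȳ_str) = 0.061049468.
Var(ȳ_srs) = (1 − 6492/31911)·1049/6492 = 0.12871081.
deff = 0.061049468 / 0.12871081 = 0.4743.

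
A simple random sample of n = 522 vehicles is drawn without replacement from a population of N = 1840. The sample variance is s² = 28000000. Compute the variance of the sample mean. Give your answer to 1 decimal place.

Under SRS without replacement, Var(ȳ) = (1 − f)·s²/n with f = n/N = 522/1840 = 0.28369565.
Var(ȳ) = (1 − 0.28369565)·28000000/522 = 0.71630435·53639.847 = 38422.455.

38422.5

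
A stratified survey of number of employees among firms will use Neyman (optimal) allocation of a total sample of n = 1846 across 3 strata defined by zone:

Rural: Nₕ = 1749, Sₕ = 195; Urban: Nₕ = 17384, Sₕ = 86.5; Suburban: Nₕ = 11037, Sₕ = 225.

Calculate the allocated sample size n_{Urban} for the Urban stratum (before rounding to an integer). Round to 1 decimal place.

641.4

Neyman allocation: nₕ = n·NₕSₕ / Σⱼ NⱼSⱼ.
Σ NⱼSⱼ = 1749·195 + 17384·86.5 + 11037·225 = 4.328096 × 10^6.
n_{Urban} = 1846·17384·86.5 / (4.328096 × 10^6) = 641.4.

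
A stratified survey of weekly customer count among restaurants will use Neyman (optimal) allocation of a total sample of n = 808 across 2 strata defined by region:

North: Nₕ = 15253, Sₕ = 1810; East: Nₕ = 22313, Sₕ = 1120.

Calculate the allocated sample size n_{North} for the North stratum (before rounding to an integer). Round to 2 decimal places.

Neyman allocation: nₕ = n·NₕSₕ / Σⱼ NⱼSⱼ.
Σ NⱼSⱼ = 15253·1810 + 22313·1120 = 5.259849 × 10^7.
n_{North} = 808·15253·1810 / (5.259849 × 10^7) = 424.10.

424.10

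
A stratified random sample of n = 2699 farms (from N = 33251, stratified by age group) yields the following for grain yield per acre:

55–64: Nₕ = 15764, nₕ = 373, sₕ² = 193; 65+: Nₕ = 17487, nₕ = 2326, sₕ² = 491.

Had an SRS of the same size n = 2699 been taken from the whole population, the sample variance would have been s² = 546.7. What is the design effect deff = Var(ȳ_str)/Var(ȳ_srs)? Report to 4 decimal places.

Var(ȳ_str) = Σ Wₕ²(1−fₕ)sₕ²/nₕ with Wₕ = Nₕ/33251:
  55–64: (15764/33251)²·(1−373/15764)·193/373 = 0.11354613
  65+: (17487/33251)²·(1−2326/17487)·491/2326 = 0.050618062
  → Var(ȳ_str) = 0.16416419.
Var(ȳ_srs) = (1 − 2699/33251)·546.7/2699 = 0.18611489.
deff = 0.16416419 / 0.18611489 = 0.8821.

0.8821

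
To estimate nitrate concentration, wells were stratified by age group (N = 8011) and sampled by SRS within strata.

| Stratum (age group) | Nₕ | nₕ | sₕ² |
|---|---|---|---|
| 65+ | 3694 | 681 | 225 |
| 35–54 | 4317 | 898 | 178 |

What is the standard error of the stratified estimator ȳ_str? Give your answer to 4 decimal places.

Var(ȳ_str) = Σₕ Wₕ²(1 − fₕ)sₕ²/nₕ with Wₕ = Nₕ/N, N = 8011.
65+: Wₕ = 0.46111597; term = 0.46111597²·(1 − 0.18435300)·225/681 = 0.057300441.
35–54: Wₕ = 0.53888403; term = 0.53888403²·(1 − 0.20801483)·178/898 = 0.045588085.
Sum = 0.10288853.
SE = √(0.10288853) = 0.3208.

0.3208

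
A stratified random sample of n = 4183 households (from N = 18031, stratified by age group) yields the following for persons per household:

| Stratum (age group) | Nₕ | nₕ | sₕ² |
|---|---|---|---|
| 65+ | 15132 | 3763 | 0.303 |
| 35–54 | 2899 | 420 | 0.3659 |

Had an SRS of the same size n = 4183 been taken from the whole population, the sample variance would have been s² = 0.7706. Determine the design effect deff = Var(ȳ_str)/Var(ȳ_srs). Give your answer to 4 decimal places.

Var(ȳ_str) = Σ Wₕ²(1−fₕ)sₕ²/nₕ with Wₕ = Nₕ/18031:
  65+: (15132/18031)²·(1−3763/15132)·0.303/3763 = 4.260763 × 10^-5
  35–54: (2899/18031)²·(1−420/2899)·0.3659/420 = 1.9257426 × 10^-5
  → Var(ȳ_str) = 6.1865056 × 10^-5.
Var(ȳ_srs) = (1 − 4183/18031)·0.7706/4183 = 1.4148434 × 10^-4.
deff = (6.1865056 × 10^-5) / (1.4148434 × 10^-4) = 0.4373.

0.4373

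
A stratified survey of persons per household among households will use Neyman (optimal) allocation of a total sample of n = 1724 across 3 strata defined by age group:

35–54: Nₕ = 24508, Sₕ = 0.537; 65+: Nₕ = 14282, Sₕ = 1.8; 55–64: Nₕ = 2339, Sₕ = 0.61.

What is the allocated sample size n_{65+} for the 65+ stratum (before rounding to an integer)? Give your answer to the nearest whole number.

Neyman allocation: nₕ = n·NₕSₕ / Σⱼ NⱼSⱼ.
Σ NⱼSⱼ = 24508·0.537 + 14282·1.8 + 2339·0.61 = 40295.186.
n_{65+} = 1724·14282·1.8 / 40295.186 = 1100.

1100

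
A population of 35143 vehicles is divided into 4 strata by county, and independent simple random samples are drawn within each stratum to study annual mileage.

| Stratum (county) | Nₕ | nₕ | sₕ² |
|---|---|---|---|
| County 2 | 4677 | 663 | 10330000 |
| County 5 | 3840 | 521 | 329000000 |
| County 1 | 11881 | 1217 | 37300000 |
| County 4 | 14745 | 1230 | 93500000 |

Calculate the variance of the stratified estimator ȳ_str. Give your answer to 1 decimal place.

Var(ȳ_str) = Σₕ Wₕ²(1 − fₕ)sₕ²/nₕ with Wₕ = Nₕ/N, N = 35143.
County 2: Wₕ = 0.13308482; term = 0.13308482²·(1 − 0.14175754)·10330000/663 = 236.83935.
County 5: Wₕ = 0.10926785; term = 0.10926785²·(1 − 0.13567708)·329000000/521 = 6516.5688.
County 1: Wₕ = 0.33807586; term = 0.33807586²·(1 − 0.10243246)·37300000/1217 = 3144.2258.
County 4: Wₕ = 0.41957147; term = 0.41957147²·(1 − 0.08341811)·93500000/1230 = 12265.624.
Sum = 22163.258.

22163.3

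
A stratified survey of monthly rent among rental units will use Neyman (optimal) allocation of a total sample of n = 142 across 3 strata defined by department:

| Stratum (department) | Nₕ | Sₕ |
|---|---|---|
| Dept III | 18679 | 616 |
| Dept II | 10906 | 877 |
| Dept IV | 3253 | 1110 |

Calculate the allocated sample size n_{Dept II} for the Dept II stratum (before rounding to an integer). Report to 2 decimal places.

Neyman allocation: nₕ = n·NₕSₕ / Σⱼ NⱼSⱼ.
Σ NⱼSⱼ = 18679·616 + 10906·877 + 3253·1110 = 2.4681656 × 10^7.
n_{Dept II} = 142·10906·877 / (2.4681656 × 10^7) = 55.03.

55.03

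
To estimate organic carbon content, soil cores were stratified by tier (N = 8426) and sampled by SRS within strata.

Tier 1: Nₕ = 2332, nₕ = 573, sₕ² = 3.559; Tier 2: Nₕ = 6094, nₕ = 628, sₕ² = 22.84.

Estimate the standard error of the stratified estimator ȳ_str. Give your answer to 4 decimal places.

0.1320

Var(ȳ_str) = Σₕ Wₕ²(1 − fₕ)sₕ²/nₕ with Wₕ = Nₕ/N, N = 8426.
Tier 1: Wₕ = 0.27676240; term = 0.27676240²·(1 − 0.24571184)·3.559/573 = 3.5885983 × 10^-4.
Tier 2: Wₕ = 0.72323760; term = 0.72323760²·(1 − 0.10305218)·22.84/628 = 0.017063402.
Sum = 0.017422262.
SE = √(0.017422262) = 0.1320.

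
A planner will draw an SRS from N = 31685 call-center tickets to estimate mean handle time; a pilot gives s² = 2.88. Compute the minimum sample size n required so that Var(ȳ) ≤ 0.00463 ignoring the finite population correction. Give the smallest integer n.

Without fpc, n₀ = s²/D = 2.88/0.00463 = 622.0302.
Rounding up, n = 623.

623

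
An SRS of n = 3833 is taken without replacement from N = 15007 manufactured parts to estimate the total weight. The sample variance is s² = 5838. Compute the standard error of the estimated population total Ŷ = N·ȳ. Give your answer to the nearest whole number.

15981

Var(Ŷ) = N²·Var(ȳ) = N²·(1 − n/N)·s²/n.
f = 3833/15007 = 0.25541414; Var(ȳ) = 0.74458586·5838/3833 = 1.1340705.
Var(Ŷ) = 15007² · 1.1340705 = 2.5540407 × 10^8.
SE(Ŷ) = √(2.5540407 × 10^8) = 15981.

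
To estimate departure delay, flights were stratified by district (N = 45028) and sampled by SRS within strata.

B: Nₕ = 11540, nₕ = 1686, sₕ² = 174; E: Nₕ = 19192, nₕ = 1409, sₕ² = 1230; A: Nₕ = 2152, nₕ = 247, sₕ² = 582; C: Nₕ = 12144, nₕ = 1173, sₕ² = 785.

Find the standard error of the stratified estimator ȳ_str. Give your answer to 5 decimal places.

0.44886

Var(ȳ_str) = Σₕ Wₕ²(1 − fₕ)sₕ²/nₕ with Wₕ = Nₕ/N, N = 45028.
B: Wₕ = 0.25628498; term = 0.25628498²·(1 − 0.14610052)·174/1686 = 0.005788216.
E: Wₕ = 0.42622368; term = 0.42622368²·(1 − 0.07341601)·1230/1409 = 0.14694475.
A: Wₕ = 0.04779248; term = 0.04779248²·(1 − 0.11477695)·582/247 = 0.0047642875.
C: Wₕ = 0.26969885; term = 0.26969885²·(1 − 0.09659091)·785/1173 = 0.043975856.
Sum = 0.20147311.
SE = √(0.20147311) = 0.44886.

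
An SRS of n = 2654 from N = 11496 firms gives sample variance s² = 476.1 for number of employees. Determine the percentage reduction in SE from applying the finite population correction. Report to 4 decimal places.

f = n/N = 2654/11496 = 0.23086291.
SE_no-fpc = √(s²/n) = 0.4235441; SE_fpc = √((1−f)s²/n) = 0.37145013.
Ratio = √(1−f) = 0.87700461. Reduction = 100·(1 − 0.87700461) = 12.2995%.

12.2995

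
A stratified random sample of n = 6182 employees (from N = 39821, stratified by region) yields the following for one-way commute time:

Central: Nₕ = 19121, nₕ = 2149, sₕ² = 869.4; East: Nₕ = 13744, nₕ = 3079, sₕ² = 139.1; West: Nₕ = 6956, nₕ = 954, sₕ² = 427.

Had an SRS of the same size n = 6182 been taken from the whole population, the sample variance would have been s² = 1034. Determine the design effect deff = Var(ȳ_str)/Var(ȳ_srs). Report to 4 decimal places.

0.6989

Var(ȳ_str) = Σ Wₕ²(1−fₕ)sₕ²/nₕ with Wₕ = Nₕ/39821:
  Central: (19121/39821)²·(1−2149/19121)·869.4/2149 = 0.082794697
  East: (13744/39821)²·(1−3079/13744)·139.1/3079 = 0.0041760638
  West: (6956/39821)²·(1−954/6956)·427/954 = 0.011784489
  → Var(ȳ_str) = 0.09875525.
Var(ȳ_srs) = (1 − 6182/39821)·1034/6182 = 0.14129359.
deff = 0.09875525 / 0.14129359 = 0.6989.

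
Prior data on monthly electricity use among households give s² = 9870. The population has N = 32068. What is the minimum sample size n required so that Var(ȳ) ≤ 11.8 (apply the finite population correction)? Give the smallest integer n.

Without fpc, n₀ = s²/D = 9870/11.8 = 836.4407.
With fpc, (1 − n/N)·s²/n ≤ D requires n ≥ n₀/(1 + n₀/N) = 836.4407/(1 + 836.4407/32068) = 815.1781.
Rounding up, n = 816.

816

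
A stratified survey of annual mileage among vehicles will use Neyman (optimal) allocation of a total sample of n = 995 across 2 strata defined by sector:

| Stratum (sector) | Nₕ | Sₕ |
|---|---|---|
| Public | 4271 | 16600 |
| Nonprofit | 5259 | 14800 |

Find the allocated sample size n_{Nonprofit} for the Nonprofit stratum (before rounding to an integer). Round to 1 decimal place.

Neyman allocation: nₕ = n·NₕSₕ / Σⱼ NⱼSⱼ.
Σ NⱼSⱼ = 4271·16600 + 5259·14800 = 1.487318 × 10^8.
n_{Nonprofit} = 995·5259·14800 / (1.487318 × 10^8) = 520.7.

520.7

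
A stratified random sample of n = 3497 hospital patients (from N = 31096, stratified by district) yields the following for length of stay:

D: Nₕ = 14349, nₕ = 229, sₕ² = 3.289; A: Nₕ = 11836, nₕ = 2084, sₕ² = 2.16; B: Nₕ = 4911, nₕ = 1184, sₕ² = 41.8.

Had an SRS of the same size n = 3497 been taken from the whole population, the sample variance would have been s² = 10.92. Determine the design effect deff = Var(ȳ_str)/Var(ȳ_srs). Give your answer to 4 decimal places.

Var(ȳ_str) = Σ Wₕ²(1−fₕ)sₕ²/nₕ with Wₕ = Nₕ/31096:
  D: (14349/31096)²·(1−229/14349)·3.289/229 = 0.0030093706
  A: (11836/31096)²·(1−2084/11836)·2.16/2084 = 1.2372163 × 10^-4
  B: (4911/31096)²·(1−1184/4911)·41.8/1184 = 6.6825905 × 10^-4
  → Var(ȳ_str) = 0.0038013513.
Var(ȳ_srs) = (1 − 3497/31096)·10.92/3497 = 0.002771506.
deff = 0.0038013513 / 0.002771506 = 1.3716.

1.3716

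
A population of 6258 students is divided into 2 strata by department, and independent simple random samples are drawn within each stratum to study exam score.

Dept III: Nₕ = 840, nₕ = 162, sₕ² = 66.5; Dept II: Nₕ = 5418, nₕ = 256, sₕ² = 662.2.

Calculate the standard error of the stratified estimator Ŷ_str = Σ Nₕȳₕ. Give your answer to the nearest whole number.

8519

Var(Ŷ_str) = Σₕ Nₕ²(1 − fₕ)sₕ²/nₕ.
Dept III: 840²·(1 − 162/840)·66.5/162 = 233784.44.
Dept II: 5418²·(1 − 256/5418)·662.2/256 = 7.2344615 × 10^7.
Sum = 7.2578399 × 10^7.
SE = √(7.2578399 × 10^7) = 8519.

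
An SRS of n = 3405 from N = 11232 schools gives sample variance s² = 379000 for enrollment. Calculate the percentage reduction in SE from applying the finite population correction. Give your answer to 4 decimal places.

16.5226

f = n/N = 3405/11232 = 0.30315171.
SE_no-fpc = √(s²/n) = 10.550209; SE_fpc = √((1−f)s²/n) = 8.807044.
Ratio = √(1−f) = 0.83477440. Reduction = 100·(1 − 0.83477440) = 16.5226%.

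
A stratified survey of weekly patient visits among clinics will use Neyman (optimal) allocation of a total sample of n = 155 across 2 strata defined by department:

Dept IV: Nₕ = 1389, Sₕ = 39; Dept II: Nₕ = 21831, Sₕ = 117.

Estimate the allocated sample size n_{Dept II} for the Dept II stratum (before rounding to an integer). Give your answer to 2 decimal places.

151.78

Neyman allocation: nₕ = n·NₕSₕ / Σⱼ NⱼSⱼ.
Σ NⱼSⱼ = 1389·39 + 21831·117 = 2.608398 × 10^6.
n_{Dept II} = 155·21831·117 / (2.608398 × 10^6) = 151.78.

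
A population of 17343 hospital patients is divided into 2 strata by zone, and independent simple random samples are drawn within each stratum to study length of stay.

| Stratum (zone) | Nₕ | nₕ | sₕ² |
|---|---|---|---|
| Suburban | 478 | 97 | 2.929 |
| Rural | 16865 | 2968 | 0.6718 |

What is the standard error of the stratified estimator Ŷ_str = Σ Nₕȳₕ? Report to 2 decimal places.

Var(Ŷ_str) = Σₕ Nₕ²(1 − fₕ)sₕ²/nₕ.
Suburban: 478²·(1 − 97/478)·2.929/97 = 5499.2126.
Rural: 16865²·(1 − 2968/16865)·0.6718/2968 = 53049.77.
Sum = 58548.983.
SE = √(58548.983) = 241.97.

241.97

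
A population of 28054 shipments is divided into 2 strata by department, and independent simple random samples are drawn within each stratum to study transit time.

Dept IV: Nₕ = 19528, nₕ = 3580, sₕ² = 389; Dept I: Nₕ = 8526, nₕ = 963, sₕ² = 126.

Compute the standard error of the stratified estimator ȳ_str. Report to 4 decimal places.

0.2318

Var(ȳ_str) = Σₕ Wₕ²(1 − fₕ)sₕ²/nₕ with Wₕ = Nₕ/N, N = 28054.
Dept IV: Wₕ = 0.69608612; term = 0.69608612²·(1 − 0.18332651)·389/3580 = 0.04299728.
Dept I: Wₕ = 0.30391388; term = 0.30391388²·(1 − 0.11294863)·126/963 = 0.010719983.
Sum = 0.053717263.
SE = √(0.053717263) = 0.2318.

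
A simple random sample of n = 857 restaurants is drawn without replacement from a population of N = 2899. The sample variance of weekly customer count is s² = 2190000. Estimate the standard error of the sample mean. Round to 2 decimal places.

Under SRS without replacement, Var(ȳ) = (1 − f)·s²/n with f = n/N = 857/2899 = 0.29561918.
Var(ȳ) = (1 − 0.29561918)·2190000/857 = 0.70438082·2555.4259 = 1799.993.
SE(ȳ) = √(1799.993) = 42.43.

42.43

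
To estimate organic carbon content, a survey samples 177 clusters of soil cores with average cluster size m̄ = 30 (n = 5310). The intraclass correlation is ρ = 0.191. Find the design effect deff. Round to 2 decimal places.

deff = 1 + (30 − 1)·0.191 = 1 + 5.539 = 6.539.

6.54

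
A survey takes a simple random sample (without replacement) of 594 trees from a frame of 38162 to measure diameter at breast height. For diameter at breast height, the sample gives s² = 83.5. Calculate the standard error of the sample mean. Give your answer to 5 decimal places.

0.37200

Under SRS without replacement, Var(ȳ) = (1 − f)·s²/n with f = n/N = 594/38162 = 0.01556522.
Var(ȳ) = (1 − 0.01556522)·83.5/594 = 0.98443478·0.14057239 = 0.13838435.
SE(ȳ) = √(0.13838435) = 0.37200.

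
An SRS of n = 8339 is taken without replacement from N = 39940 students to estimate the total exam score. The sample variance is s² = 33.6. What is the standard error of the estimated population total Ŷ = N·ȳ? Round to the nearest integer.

2255

Var(Ŷ) = N²·Var(ȳ) = N²·(1 − n/N)·s²/n.
f = 8339/39940 = 0.20878818; Var(ȳ) = 0.79121182·33.6/8339 = 0.0031879982.
Var(Ŷ) = 39940² · 0.0031879982 = 5.0855062 × 10^6.
SE(Ŷ) = √(5.0855062 × 10^6) = 2255.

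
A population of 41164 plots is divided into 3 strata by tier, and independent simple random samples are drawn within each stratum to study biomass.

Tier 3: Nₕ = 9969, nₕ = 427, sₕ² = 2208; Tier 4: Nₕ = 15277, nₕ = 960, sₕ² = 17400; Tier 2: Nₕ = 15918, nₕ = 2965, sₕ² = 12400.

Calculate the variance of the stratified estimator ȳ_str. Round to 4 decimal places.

3.1387

Var(ȳ_str) = Σₕ Wₕ²(1 − fₕ)sₕ²/nₕ with Wₕ = Nₕ/N, N = 41164.
Tier 3: Wₕ = 0.24217763; term = 0.24217763²·(1 − 0.04283278)·2208/427 = 0.29028665.
Tier 4: Wₕ = 0.37112526; term = 0.37112526²·(1 − 0.06283956)·17400/960 = 2.3395535.
Tier 2: Wₕ = 0.38669711; term = 0.38669711²·(1 − 0.18626712)·12400/2965 = 0.50888625.
Sum = 3.1387264.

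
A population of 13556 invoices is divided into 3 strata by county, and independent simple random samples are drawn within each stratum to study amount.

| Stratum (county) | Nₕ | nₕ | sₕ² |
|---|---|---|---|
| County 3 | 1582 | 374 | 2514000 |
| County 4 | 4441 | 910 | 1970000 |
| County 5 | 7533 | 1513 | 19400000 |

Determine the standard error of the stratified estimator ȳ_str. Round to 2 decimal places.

58.47

Var(ȳ_str) = Σₕ Wₕ²(1 − fₕ)sₕ²/nₕ with Wₕ = Nₕ/N, N = 13556.
County 3: Wₕ = 0.11670109; term = 0.11670109²·(1 − 0.23640961)·2514000/374 = 69.904312.
County 4: Wₕ = 0.32760401; term = 0.32760401²·(1 − 0.20490880)·1970000/910 = 184.73118.
County 5: Wₕ = 0.55569490; term = 0.55569490²·(1 − 0.20084960)·19400000/1513 = 3164.2016.
Sum = 3418.8371.
SE = √(3418.8371) = 58.47.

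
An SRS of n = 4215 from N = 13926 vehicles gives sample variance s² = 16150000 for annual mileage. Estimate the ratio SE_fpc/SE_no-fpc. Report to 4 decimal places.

0.8351

f = n/N = 4215/13926 = 0.30267126.
SE_no-fpc = √(s²/n) = 61.899547; SE_fpc = √((1−f)s²/n) = 51.689967.
Ratio = √(1−f) = 0.83506212.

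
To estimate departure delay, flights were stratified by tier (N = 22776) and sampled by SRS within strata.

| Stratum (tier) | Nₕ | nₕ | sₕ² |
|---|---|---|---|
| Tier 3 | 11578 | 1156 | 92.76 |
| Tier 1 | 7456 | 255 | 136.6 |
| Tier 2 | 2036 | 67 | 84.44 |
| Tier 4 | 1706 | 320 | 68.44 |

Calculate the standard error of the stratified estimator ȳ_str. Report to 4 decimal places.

0.2912

Var(ȳ_str) = Σₕ Wₕ²(1 − fₕ)sₕ²/nₕ with Wₕ = Nₕ/N, N = 22776.
Tier 3: Wₕ = 0.50834211; term = 0.50834211²·(1 − 0.09984453)·92.76/1156 = 0.018665198.
Tier 1: Wₕ = 0.32736214; term = 0.32736214²·(1 − 0.03420064)·136.6/255 = 0.05544397.
Tier 2: Wₕ = 0.08939234; term = 0.08939234²·(1 − 0.03290766)·84.44/67 = 0.0097396198.
Tier 4: Wₕ = 0.07490341; term = 0.07490341²·(1 − 0.18757327)·68.44/320 = 9.7487149 × 10^-4.
Sum = 0.084823659.
SE = √(0.084823659) = 0.2912.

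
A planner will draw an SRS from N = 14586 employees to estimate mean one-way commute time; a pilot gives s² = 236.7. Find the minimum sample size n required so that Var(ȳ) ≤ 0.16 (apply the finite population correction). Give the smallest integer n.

Without fpc, n₀ = s²/D = 236.7/0.16 = 1479.3750.
With fpc, (1 − n/N)·s²/n ≤ D requires n ≥ n₀/(1 + n₀/N) = 1479.3750/(1 + 1479.3750/14586) = 1343.1472.
Rounding up, n = 1344.

1344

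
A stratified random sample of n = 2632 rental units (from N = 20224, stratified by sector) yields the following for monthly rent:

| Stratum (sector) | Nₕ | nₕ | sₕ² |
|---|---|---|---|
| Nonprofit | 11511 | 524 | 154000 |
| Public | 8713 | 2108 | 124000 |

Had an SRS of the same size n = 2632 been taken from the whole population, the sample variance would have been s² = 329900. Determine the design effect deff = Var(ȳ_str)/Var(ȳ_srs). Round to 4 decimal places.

Var(ȳ_str) = Σ Wₕ²(1−fₕ)sₕ²/nₕ with Wₕ = Nₕ/20224:
  Nonprofit: (11511/20224)²·(1−524/11511)·154000/524 = 90.875643
  Public: (8713/20224)²·(1−2108/8713)·124000/2108 = 8.2767055
  → Var(ȳ_str) = 99.152349.
Var(ȳ_srs) = (1 − 2632/20224)·329900/2632 = 109.02964.
deff = 99.152349 / 109.02964 = 0.9094.

0.9094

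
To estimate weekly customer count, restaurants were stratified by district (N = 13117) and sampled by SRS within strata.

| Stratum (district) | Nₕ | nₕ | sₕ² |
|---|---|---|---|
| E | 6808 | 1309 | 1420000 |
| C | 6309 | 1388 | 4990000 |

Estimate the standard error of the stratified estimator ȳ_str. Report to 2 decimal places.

Var(ȳ_str) = Σₕ Wₕ²(1 − fₕ)sₕ²/nₕ with Wₕ = Nₕ/N, N = 13117.
E: Wₕ = 0.51902112; term = 0.51902112²·(1 − 0.19227380)·1420000/1309 = 236.03854.
C: Wₕ = 0.48097888; term = 0.48097888²·(1 − 0.22000317)·4990000/1388 = 648.71798.
Sum = 884.75652.
SE = √(884.75652) = 29.74.

29.74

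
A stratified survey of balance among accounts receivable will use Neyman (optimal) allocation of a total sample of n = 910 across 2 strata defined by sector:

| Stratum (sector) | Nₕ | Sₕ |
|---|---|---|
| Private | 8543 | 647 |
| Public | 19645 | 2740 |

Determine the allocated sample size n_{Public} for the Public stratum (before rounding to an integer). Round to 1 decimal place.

Neyman allocation: nₕ = n·NₕSₕ / Σⱼ NⱼSⱼ.
Σ NⱼSⱼ = 8543·647 + 19645·2740 = 5.9354621 × 10^7.
n_{Public} = 910·19645·2740 / (5.9354621 × 10^7) = 825.3.

825.3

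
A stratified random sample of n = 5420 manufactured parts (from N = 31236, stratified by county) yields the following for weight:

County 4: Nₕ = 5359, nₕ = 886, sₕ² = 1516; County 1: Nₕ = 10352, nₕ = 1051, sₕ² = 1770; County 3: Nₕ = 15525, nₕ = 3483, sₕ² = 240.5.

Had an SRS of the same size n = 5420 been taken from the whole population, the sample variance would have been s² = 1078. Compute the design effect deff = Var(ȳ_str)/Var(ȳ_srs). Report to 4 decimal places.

Var(ȳ_str) = Σ Wₕ²(1−fₕ)sₕ²/nₕ with Wₕ = Nₕ/31236:
  County 4: (5359/31236)²·(1−886/5359)·1516/886 = 0.042037541
  County 1: (10352/31236)²·(1−1051/10352)·1770/1051 = 0.16619335
  County 3: (15525/31236)²·(1−3483/15525)·240.5/3483 = 0.013230645
  → Var(ȳ_str) = 0.22146154.
Var(ȳ_srs) = (1 − 5420/31236)·1078/5420 = 0.16438153.
deff = 0.22146154 / 0.16438153 = 1.3472.

1.3472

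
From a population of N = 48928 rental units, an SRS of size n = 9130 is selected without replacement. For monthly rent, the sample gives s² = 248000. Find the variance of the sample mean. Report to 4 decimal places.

22.0945

Under SRS without replacement, Var(ȳ) = (1 − f)·s²/n with f = n/N = 9130/48928 = 0.18660072.
Var(ȳ) = (1 − 0.18660072)·248000/9130 = 0.81339928·27.163198 = 22.094526.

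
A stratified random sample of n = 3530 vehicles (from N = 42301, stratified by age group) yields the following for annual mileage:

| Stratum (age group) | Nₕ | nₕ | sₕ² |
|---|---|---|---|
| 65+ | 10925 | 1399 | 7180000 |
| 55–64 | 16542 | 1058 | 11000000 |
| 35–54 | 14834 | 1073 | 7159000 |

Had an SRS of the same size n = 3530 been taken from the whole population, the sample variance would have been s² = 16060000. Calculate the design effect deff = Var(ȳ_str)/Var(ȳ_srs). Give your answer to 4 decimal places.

0.6110

Var(ȳ_str) = Σ Wₕ²(1−fₕ)sₕ²/nₕ with Wₕ = Nₕ/42301:
  65+: (10925/42301)²·(1−1399/10925)·7180000/1399 = 298.49529
  55–64: (16542/42301)²·(1−1058/16542)·11000000/1058 = 1488.2536
  35–54: (14834/42301)²·(1−1073/14834)·7159000/1073 = 761.1314
  → Var(ȳ_str) = 2547.8803.
Var(ȳ_srs) = (1 − 3530/42301)·16060000/3530 = 4169.915.
deff = 2547.8803 / 4169.915 = 0.6110.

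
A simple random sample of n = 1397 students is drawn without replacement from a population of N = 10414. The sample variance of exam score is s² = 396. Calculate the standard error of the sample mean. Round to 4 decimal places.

Under SRS without replacement, Var(ȳ) = (1 − f)·s²/n with f = n/N = 1397/10414 = 0.13414634.
Var(ȳ) = (1 − 0.13414634)·396/1397 = 0.86585366·0.28346457 = 0.24543883.
SE(ȳ) = √(0.24543883) = 0.4954.

0.4954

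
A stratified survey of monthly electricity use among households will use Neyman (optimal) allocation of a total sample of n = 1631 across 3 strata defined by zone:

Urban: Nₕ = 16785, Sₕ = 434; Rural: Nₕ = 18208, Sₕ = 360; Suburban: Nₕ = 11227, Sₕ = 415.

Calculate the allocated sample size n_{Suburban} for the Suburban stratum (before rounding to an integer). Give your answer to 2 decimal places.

410.79

Neyman allocation: nₕ = n·NₕSₕ / Σⱼ NⱼSⱼ.
Σ NⱼSⱼ = 16785·434 + 18208·360 + 11227·415 = 1.8498775 × 10^7.
n_{Suburban} = 1631·11227·415 / (1.8498775 × 10^7) = 410.79.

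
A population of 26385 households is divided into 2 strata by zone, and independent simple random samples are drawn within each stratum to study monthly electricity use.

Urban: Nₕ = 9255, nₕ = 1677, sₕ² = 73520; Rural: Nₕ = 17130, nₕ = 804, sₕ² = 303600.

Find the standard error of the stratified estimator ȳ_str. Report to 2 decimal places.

12.49

Var(ȳ_str) = Σₕ Wₕ²(1 − fₕ)sₕ²/nₕ with Wₕ = Nₕ/N, N = 26385.
Urban: Wₕ = 0.35076748; term = 0.35076748²·(1 − 0.18119935)·73520/1677 = 4.4166121.
Rural: Wₕ = 0.64923252; term = 0.64923252²·(1 − 0.04693520)·303600/804 = 151.6941.
Sum = 156.11071.
SE = √(156.11071) = 12.49.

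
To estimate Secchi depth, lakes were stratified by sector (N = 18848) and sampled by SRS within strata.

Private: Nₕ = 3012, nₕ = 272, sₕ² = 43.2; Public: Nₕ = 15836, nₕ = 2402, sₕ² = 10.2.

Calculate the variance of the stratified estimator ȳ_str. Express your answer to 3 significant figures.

Var(ȳ_str) = Σₕ Wₕ²(1 − fₕ)sₕ²/nₕ with Wₕ = Nₕ/N, N = 18848.
Private: Wₕ = 0.15980475; term = 0.15980475²·(1 − 0.09030544)·43.2/272 = 0.0036896896.
Public: Wₕ = 0.84019525; term = 0.84019525²·(1 − 0.15167972)·10.2/2402 = 0.0025430064.
Sum = 0.006232696.

0.00623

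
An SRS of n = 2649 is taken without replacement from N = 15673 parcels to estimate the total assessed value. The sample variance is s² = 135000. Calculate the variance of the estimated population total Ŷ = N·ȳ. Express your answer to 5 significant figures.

1.0403 × 10^10

Var(Ŷ) = N²·Var(ȳ) = N²·(1 − n/N)·s²/n.
f = 2649/15673 = 0.16901678; Var(ȳ) = 0.83098322·135000/2649 = 42.349088.
Var(Ŷ) = 15673² · 42.349088 = 1.0402754 × 10^10.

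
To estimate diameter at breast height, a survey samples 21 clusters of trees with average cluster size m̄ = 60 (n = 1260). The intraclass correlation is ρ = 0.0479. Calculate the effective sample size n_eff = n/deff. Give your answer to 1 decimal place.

deff = 1 + (60 − 1)·0.0479 = 1 + 2.8261 = 3.8261.
n_eff = 1260 / 3.8261 = 329.3.

329.3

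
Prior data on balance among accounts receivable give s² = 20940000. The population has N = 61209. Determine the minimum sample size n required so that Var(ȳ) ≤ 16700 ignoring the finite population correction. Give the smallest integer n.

1254

Without fpc, n₀ = s²/D = 20940000/16700 = 1253.8922.
Rounding up, n = 1254.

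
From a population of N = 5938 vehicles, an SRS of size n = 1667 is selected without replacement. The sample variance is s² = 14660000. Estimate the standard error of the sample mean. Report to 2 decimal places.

79.53

Under SRS without replacement, Var(ȳ) = (1 − f)·s²/n with f = n/N = 1667/5938 = 0.28073425.
Var(ȳ) = (1 − 0.28073425)·14660000/1667 = 0.71926575·8794.2412 = 6325.3964.
SE(ȳ) = √(6325.3964) = 79.53.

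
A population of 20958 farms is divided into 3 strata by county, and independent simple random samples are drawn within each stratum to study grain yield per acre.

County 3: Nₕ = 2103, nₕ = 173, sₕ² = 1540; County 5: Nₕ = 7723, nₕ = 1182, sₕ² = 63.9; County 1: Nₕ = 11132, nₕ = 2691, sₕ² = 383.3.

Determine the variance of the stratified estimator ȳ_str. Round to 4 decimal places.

0.1189

Var(ȳ_str) = Σₕ Wₕ²(1 − fₕ)sₕ²/nₕ with Wₕ = Nₕ/N, N = 20958.
County 3: Wₕ = 0.10034354; term = 0.10034354²·(1 − 0.08226343)·1540/173 = 0.082256746.
County 5: Wₕ = 0.36849890; term = 0.36849890²·(1 − 0.15304933)·63.9/1182 = 0.0062174728.
County 1: Wₕ = 0.53115755; term = 0.53115755²·(1 − 0.24173554)·383.3/2691 = 0.03047141.
Sum = 0.11894563.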